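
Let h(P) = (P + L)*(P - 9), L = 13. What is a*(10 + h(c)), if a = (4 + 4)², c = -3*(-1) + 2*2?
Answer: -1920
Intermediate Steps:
c = 7 (c = 3 + 4 = 7)
a = 64 (a = 8² = 64)
h(P) = (-9 + P)*(13 + P) (h(P) = (P + 13)*(P - 9) = (13 + P)*(-9 + P) = (-9 + P)*(13 + P))
a*(10 + h(c)) = 64*(10 + (-117 + 7² + 4*7)) = 64*(10 + (-117 + 49 + 28)) = 64*(10 - 40) = 64*(-30) = -1920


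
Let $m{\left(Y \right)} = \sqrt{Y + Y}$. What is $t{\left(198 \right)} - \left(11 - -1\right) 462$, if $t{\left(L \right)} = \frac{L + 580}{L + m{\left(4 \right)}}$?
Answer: $- \frac{54287145}{9799} - \frac{389 \sqrt{2}}{9799} \approx -5540.1$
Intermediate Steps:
$m{\left(Y \right)} = \sqrt{2} \sqrt{Y}$ ($m{\left(Y \right)} = \sqrt{2 Y} = \sqrt{2} \sqrt{Y}$)
$t{\left(L \right)} = \frac{580 + L}{L + 2 \sqrt{2}}$ ($t{\left(L \right)} = \frac{L + 580}{L + \sqrt{2} \sqrt{4}} = \frac{580 + L}{L + \sqrt{2} \cdot 2} = \frac{580 + L}{L + 2 \sqrt{2}}$)
$t{\left(198 \right)} - \left(11 - -1\right) 462 = \frac{580 + 198}{198 + 2 \sqrt{2}} - \left(11 - -1\right) 462 = \frac{1}{198 + 2 \sqrt{2}} \cdot 778 - \left(11 + 1\right) 462 = \frac{778}{198 + 2 \sqrt{2}} - 12 \cdot 462 = \frac{778}{198 + 2 \sqrt{2}} - 5544 = -5544 + \frac{778}{198 + 2 \sqrt{2}}$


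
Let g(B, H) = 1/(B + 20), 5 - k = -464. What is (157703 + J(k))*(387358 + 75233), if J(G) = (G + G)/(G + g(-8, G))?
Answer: 410651950038813/5629 ≈ 7.2953e+10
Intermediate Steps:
k = 469 (k = 5 - 1*(-464) = 5 + 464 = 469)
g(B, H) = 1/(20 + B)
J(G) = 2*G/(1/12 + G) (J(G) = (G + G)/(G + 1/(20 - 8)) = (2*G)/(G + 1/12) = (2*G)/(1/12 + G) = 2*G/(1/12 + G))
(157703 + J(k))*(387358 + 75233) = (157703 + 24*469/(1 + 12*469))*(387358 + 75233) = (157703 + 24*469/(1 + 5628))*462591 = (157703 + 24*469/5629)*462591 = (157703 + 24*469*(1/5629))*462591 = (157703 + 11256/5629)*462591 = (887721443/5629)*462591 = 410651950038813/5629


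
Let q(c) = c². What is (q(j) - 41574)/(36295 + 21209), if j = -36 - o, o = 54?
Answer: -5579/9584 ≈ -0.58212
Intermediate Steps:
j = -90 (j = -36 - 1*54 = -36 - 54 = -90)
(q(j) - 41574)/(36295 + 21209) = ((-90)² - 41574)/(36295 + 21209) = (8100 - 41574)/57504 = -33474*1/57504 = -5579/9584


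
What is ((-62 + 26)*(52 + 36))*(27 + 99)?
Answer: -399168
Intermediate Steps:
((-62 + 26)*(52 + 36))*(27 + 99) = -36*88*126 = -3168*126 = -399168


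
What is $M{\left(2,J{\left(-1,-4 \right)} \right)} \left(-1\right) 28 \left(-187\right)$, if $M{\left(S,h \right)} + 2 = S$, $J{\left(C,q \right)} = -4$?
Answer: $0$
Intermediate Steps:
$M{\left(S,h \right)} = -2 + S$
$M{\left(2,J{\left(-1,-4 \right)} \right)} \left(-1\right) 28 \left(-187\right) = \left(-2 + 2\right) \left(-1\right) 28 \left(-187\right) = 0 \left(\left(-28\right) \left(-187\right)\right) = 0 \cdot 5236 = 0$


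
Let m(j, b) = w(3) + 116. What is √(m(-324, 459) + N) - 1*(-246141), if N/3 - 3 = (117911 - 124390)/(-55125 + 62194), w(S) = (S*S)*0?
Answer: 246141 + 2*√1527236243/7069 ≈ 2.4615e+5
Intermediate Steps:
w(S) = 0 (w(S) = S²*0 = 0)
N = 44184/7069 (N = 9 + 3*((117911 - 124390)/(-55125 + 62194)) = 9 + 3*(-6479/7069) = 9 - 19437/7069 = 44184/7069 ≈ 6.2504)
m(j, b) = 116 (m(j, b) = 0 + 116 = 116)
√(m(-324, 459) + N) - 1*(-246141) = √(116 + 44184/7069) - 1*(-246141) = √(864188/7069) + 246141 = 2*√1527236243/7069 + 246141 = 246141 + 2*√1527236243/7069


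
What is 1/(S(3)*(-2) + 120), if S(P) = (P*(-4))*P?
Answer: 1/192 ≈ 0.0052083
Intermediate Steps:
S(P) = -4*P² (S(P) = (-4*P)*P = -4*P²)
1/(S(3)*(-2) + 120) = 1/(-4*3²*(-2) + 120) = 1/(-4*9*(-2) + 120) = 1/(-36*(-2) + 120) = 1/(72 + 120) = 1/192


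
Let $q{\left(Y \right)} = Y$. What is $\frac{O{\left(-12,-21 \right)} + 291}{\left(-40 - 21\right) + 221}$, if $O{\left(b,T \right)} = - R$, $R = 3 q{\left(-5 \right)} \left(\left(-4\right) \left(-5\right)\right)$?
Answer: $\frac{591}{160} \approx 3.6937$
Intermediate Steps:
$R = -300$ ($R = 3 \left(-5\right) \left(\left(-4\right) \left(-5\right)\right) = \left(-15\right) 20 = -300$)
$O{\left(b,T \right)} = 300$ ($O{\left(b,T \right)} = \left(-1\right) \left(-300\right) = 300$)
$\frac{O{\left(-12,-21 \right)} + 291}{\left(-40 - 21\right) + 221} = \frac{300 + 291}{\left(-40 - 21\right) + 221} = \frac{591}{\left(-40 - 21\right) + 221} = \frac{591}{-61 + 221} = \frac{591}{160}$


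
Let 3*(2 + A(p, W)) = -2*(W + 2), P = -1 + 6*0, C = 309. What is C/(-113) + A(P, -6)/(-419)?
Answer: -388639/142041 ≈ -2.7361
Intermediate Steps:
P = -1 (P = -1 + 0 = -1)
A(p, W) = -10/3 - 2*W/3 (A(p, W) = -2 + (-2*(W + 2))/3 = -2 + (-2*(2 + W))/3 = -2 + (-4 - 2*W)/3 = -2 + (-4/3 - 2*W/3) = -10/3 - 2*W/3)
C/(-113) + A(P, -6)/(-419) = 309/(-113) + (-10/3 - 2/3*(-6))/(-419) = 309*(-1/113) + (-10/3 + 4)*(-1/419) = -309/113 + (2/3)*(-1/419) = -309/113 - 2/1257 = -388639/142041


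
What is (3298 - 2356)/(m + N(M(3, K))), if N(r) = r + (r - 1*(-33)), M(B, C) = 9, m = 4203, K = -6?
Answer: 157/709 ≈ 0.22144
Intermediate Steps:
N(r) = 33 + 2*r (N(r) = r + (r + 33) = r + (33 + r) = 33 + 2*r)
(3298 - 2356)/(m + N(M(3, K))) = (3298 - 2356)/(4203 + (33 + 2*9)) = 942/(4203 + (33 + 18)) = 942/(4203 + 51) = 942/4254 = 942*(1/4254) = 157/709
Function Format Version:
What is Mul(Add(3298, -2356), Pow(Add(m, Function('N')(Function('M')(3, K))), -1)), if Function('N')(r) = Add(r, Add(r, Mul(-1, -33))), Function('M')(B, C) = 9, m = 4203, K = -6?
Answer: Rational(157, 709) ≈ 0.22144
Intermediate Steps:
Function('N')(r) = Add(33, Mul(2, r)) (Function('N')(r) = Add(r, Add(r, 33)) = Add(r, Add(33, r)) = Add(33, Mul(2, r)))
Mul(Add(3298, -2356), Pow(Add(m, Function('N')(Function('M')(3, K))), -1)) = Mul(Add(3298, -2356), Pow(Add(4203, Add(33, Mul(2, 9))), -1)) = Mul(942, Pow(Add(4203, Add(33, 18)), -1)) = Mul(942, Pow(Add(4203, 51), -1)) = Mul(942, Pow(4254, -1)) = Mul(942, Rational(1, 4254)) = Rational(157, 709)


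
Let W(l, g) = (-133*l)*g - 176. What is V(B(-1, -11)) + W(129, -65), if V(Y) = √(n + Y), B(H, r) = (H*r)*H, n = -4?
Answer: 1115029 + I*√15 ≈ 1.115e+6 + 3.873*I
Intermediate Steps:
B(H, r) = r*H²
W(l, g) = -176 - 133*g*l (W(l, g) = -133*g*l - 176 = -176 - 133*g*l)
V(Y) = √(-4 + Y)
V(B(-1, -11)) + W(129, -65) = √(-4 - 11*(-1)²) + (-176 - 133*(-65)*129) = √(-4 - 11*1) + (-176 + 1115205) = √(-4 - 11) + 1115029 = √(-15) + 1115029 = I*√15 + 1115029 = 1115029 + I*√15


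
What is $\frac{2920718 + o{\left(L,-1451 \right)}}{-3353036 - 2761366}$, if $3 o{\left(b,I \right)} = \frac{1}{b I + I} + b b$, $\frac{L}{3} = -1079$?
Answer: $- \frac{90341705265829}{86129349807816} \approx -1.0489$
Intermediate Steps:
$L = -3237$ ($L = 3 \left(-1079\right) = -3237$)
$o{\left(b,I \right)} = \frac{b^{2}}{3} + \frac{1}{3 \left(I + I b\right)}$ ($o{\left(b,I \right)} = \frac{\frac{1}{b I + I} + b b}{3} = \frac{\frac{1}{I b + I} + b^{2}}{3} = \frac{\frac{1}{I + I b} + b^{2}}{3} = \frac{b^{2} + \frac{1}{I + I b}}{3} = \frac{b^{2}}{3} + \frac{1}{3 \left(I + I b\right)}$)
$\frac{2920718 + o{\left(L,-1451 \right)}}{-3353036 - 2761366} = \frac{2920718 + \frac{1 - 1451 \left(-3237\right)^{2} - 1451 \left(-3237\right)^{3}}{3 \left(-1451\right) \left(1 - 3237\right)}}{-3353036 - 2761366} = \frac{2920718 + \frac{1}{3} \left(- \frac{1}{1451}\right) \frac{1}{-3236} \left(1 - 15203823219 - -49214775759903\right)}{-6114402} = \left(2920718 + \frac{1}{3} \left(- \frac{1}{1451}\right) \left(- \frac{1}{3236}\right) \left(1 - 15203823219 + 49214775759903\right)\right) \left(- \frac{1}{6114402}\right) = \left(2920718 + \frac{1}{3} \left(- \frac{1}{1451}\right) \left(- \frac{1}{3236}\right) 49199571936685\right) \left(- \frac{1}{6114402}\right) = \left(2920718 + \frac{49199571936685}{14086308}\right) \left(- \frac{1}{6114402}\right) = \frac{90341705265829}{14086308} \left(- \frac{1}{6114402}\right) = - \frac{90341705265829}{86129349807816}$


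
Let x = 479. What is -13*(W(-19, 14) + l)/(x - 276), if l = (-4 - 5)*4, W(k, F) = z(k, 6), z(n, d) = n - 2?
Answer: 741/203 ≈ 3.6502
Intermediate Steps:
z(n, d) = -2 + n
W(k, F) = -2 + k
l = -36 (l = -9*4 = -36)
-13*(W(-19, 14) + l)/(x - 276) = -13*((-2 - 19) - 36)/(479 - 276) = -13*(-21 - 36)/203 = -(-741)/203 = -13*(-57/203) = 741/203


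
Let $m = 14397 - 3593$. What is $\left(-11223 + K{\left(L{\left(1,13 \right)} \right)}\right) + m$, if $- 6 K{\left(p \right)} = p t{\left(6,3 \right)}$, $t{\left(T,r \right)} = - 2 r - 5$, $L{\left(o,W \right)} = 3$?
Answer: $- \frac{827}{2} \approx -413.5$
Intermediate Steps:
$t{\left(T,r \right)} = -5 - 2 r$
$K{\left(p \right)} = \frac{11 p}{6}$ ($K{\left(p \right)} = - \frac{p \left(-5 - 6\right)}{6} = - \frac{p \left(-11\right)}{6} = - \frac{\left(-11\right) p}{6} = \frac{11 p}{6}$)
$m = 10804$ ($m = 14397 - 3593 = 10804$)
$\left(-11223 + K{\left(L{\left(1,13 \right)} \right)}\right) + m = \left(-11223 + \frac{11}{6} \cdot 3\right) + 10804 = \left(-11223 + \frac{11}{2}\right) + 10804 = - \frac{22435}{2} + 10804 = - \frac{827}{2}$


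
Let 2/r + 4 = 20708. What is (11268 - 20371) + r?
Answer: -94234255/10352 ≈ -9103.0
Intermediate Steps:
r = 1/10352 (r = 2/(-4 + 20708) = 2/20704 = 2*(1/20704) = 1/10352 ≈ 9.6600e-5)
(11268 - 20371) + r = (11268 - 20371) + 1/10352 = -9103 + 1/10352 = -94234255/10352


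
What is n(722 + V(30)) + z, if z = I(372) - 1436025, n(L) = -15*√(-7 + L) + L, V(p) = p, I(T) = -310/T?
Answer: -8611643/6 - 15*√745 ≈ -1.4357e+6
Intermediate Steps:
n(L) = L - 15*√(-7 + L)
z = -8616155/6 (z = -310/372 - 1436025 = -310*1/372 - 1436025 = -⅚ - 1436025 = -8616155/6 ≈ -1.4360e+6)
n(722 + V(30)) + z = ((722 + 30) - 15*√(-7 + (722 + 30))) - 8616155/6 = (752 - 15*√(-7 + 752)) - 8616155/6 = (752 - 15*√745) - 8616155/6 = -8611643/6 - 15*√745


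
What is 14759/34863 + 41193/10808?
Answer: 1595626831/376799304 ≈ 4.2347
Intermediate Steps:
14759/34863 + 41193/10808 = 1595626831/376799304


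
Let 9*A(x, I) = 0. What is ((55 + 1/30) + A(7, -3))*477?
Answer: 262509/10 ≈ 26251.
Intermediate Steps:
A(x, I) = 0 (A(x, I) = (⅑)*0 = 0)
((55 + 1/30) + A(7, -3))*477 = ((55 + 1/30) + 0)*477 = (1651/30 + 0)*477 = (1651/30)*477 = 262509/10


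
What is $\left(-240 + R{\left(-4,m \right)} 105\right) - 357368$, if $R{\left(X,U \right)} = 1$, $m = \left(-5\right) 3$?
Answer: $-357503$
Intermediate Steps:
$m = -15$
$\left(-240 + R{\left(-4,m \right)} 105\right) - 357368 = \left(-240 + 1 \cdot 105\right) - 357368 = \left(-240 + 105\right) - 357368 = -135 - 357368 = -357503$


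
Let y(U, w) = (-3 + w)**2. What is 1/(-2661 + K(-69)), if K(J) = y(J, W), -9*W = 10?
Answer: -81/214172 ≈ -0.00037820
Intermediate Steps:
W = -10/9 (W = -1/9*10 = -10/9 ≈ -1.1111)
K(J) = 1369/81 (K(J) = (-3 - 10/9)**2 = (-37/9)**2 = 1369/81)
1/(-2661 + K(-69)) = 1/(-2661 + 1369/81) = 1/(-214172/81) = -81/214172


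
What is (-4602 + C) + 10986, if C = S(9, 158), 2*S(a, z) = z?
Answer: 6463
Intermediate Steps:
S(a, z) = z/2
C = 79 (C = (½)*158 = 79)
(-4602 + C) + 10986 = (-4602 + 79) + 10986 = -4523 + 10986 = 6463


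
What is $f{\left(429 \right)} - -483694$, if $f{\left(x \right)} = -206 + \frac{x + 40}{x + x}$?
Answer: $\frac{414833173}{858} \approx 4.8349 \cdot 10^{5}$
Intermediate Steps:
$f{\left(x \right)} = -206 + \frac{40 + x}{2 x}$
$f{\left(429 \right)} - -483694 = \left(- \frac{411}{2} + \frac{20}{429}\right) - -483694 = \left(- \frac{411}{2} + 20 \cdot \frac{1}{429}\right) + 483694 = \left(- \frac{411}{2} + \frac{20}{429}\right) + 483694 = - \frac{176279}{858} + 483694 = \frac{414833173}{858}$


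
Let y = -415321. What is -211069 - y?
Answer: 204252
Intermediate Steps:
-211069 - y = -211069 - 1*(-415321) = -211069 + 415321 = 204252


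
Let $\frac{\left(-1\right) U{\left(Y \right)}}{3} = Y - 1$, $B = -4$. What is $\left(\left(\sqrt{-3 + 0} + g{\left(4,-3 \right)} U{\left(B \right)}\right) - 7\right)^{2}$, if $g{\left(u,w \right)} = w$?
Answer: $\left(52 - i \sqrt{3}\right)^{2} \approx 2701.0 - 180.13 i$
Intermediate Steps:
$U{\left(Y \right)} = 3 - 3 Y$ ($U{\left(Y \right)} = - 3 \left(Y - 1\right) = - 3 \left(-1 + Y\right) = 3 - 3 Y$)
$\left(\left(\sqrt{-3 + 0} + g{\left(4,-3 \right)} U{\left(B \right)}\right) - 7\right)^{2} = \left(\left(\sqrt{-3 + 0} - 3 \left(3 - -12\right)\right) - 7\right)^{2} = \left(\left(\sqrt{-3} - 3 \left(3 + 12\right)\right) - 7\right)^{2} = \left(\left(i \sqrt{3} - 45\right) - 7\right)^{2} = \left(\left(-45 + i \sqrt{3}\right) - 7\right)^{2} = \left(-52 + i \sqrt{3}\right)^{2}$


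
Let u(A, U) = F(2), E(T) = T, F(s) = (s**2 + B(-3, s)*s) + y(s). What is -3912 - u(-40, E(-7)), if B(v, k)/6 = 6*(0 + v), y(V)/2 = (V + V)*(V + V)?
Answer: -3732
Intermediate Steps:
y(V) = 8*V**2 (y(V) = 2*((V + V)*(V + V)) = 2*((2*V)*(2*V)) = 2*(4*V**2) = 8*V**2)
B(v, k) = 36*v (B(v, k) = 6*(6*(0 + v)) = 6*(6*v) = 36*v)
F(s) = -108*s + 9*s**2 (F(s) = (s**2 + (36*(-3))*s) + 8*s**2 = (s**2 - 108*s) + 8*s**2 = -108*s + 9*s**2)
u(A, U) = -180 (u(A, U) = 9*2*(-12 + 2) = 9*2*(-10) = -180)
-3912 - u(-40, E(-7)) = -3912 - 1*(-180) = -3912 + 180 = -3732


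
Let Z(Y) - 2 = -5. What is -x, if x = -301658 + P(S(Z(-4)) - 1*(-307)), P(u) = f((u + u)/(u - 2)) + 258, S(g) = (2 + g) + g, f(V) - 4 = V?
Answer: 90719590/301 ≈ 3.0139e+5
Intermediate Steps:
Z(Y) = -3 (Z(Y) = 2 - 5 = -3)
f(V) = 4 + V
S(g) = 2 + 2*g
P(u) = 262 + 2*u/(-2 + u) (P(u) = (4 + (u + u)/(u - 2)) + 258 = (4 + (2*u)/(-2 + u)) + 258 = (4 + 2*u/(-2 + u)) + 258 = 262 + 2*u/(-2 + u))
x = -90719590/301 (x = -301658 + 4*(-131 + 66*((2 + 2*(-3)) - 1*(-307)))/(-2 + ((2 + 2*(-3)) - 1*(-307))) = -301658 + 4*(-131 + 66*((2 - 6) + 307))/(-2 + ((2 - 6) + 307)) = -301658 + 4*(-131 + 66*(-4 + 307))/(-2 + (-4 + 307)) = -301658 + 4*(-131 + 66*303)/(-2 + 303) = -301658 + 4*(-131 + 19998)/301 = -301658 + 4*(1/301)*19867 = -301658 + 79468/301 = -90719590/301 ≈ -3.0139e+5)
-x = -1*(-90719590/301) = 90719590/301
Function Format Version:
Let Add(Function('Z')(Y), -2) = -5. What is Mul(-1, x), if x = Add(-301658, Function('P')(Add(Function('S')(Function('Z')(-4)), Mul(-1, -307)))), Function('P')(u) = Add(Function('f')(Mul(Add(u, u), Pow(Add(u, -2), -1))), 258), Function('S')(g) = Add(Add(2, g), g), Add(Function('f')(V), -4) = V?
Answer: Rational(90719590, 301) ≈ 3.0139e+5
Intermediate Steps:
Function('Z')(Y) = -3 (Function('Z')(Y) = Add(2, -5) = -3)
Function('f')(V) = Add(4, V)
Function('S')(g) = Add(2, Mul(2, g))
Function('P')(u) = Add(262, Mul(2, u, Pow(Add(-2, u), -1))) (Function('P')(u) = Add(Add(4, Mul(Add(u, u), Pow(Add(u, -2), -1))), 258) = Add(Add(4, Mul(Mul(2, u), Pow(Add(-2, u), -1))), 258) = Add(Add(4, Mul(2, u, Pow(Add(-2, u), -1))), 258) = Add(262, Mul(2, u, Pow(Add(-2, u), -1))))
x = Rational(-90719590, 301) (x = Add(-301658, Mul(4, Pow(Add(-2, Add(Add(2, Mul(2, -3)), Mul(-1, -307))), -1), Add(-131, Mul(66, Add(Add(2, Mul(2, -3)), Mul(-1, -307)))))) = Add(-301658, Mul(4, Pow(Add(-2, Add(Add(2, -6), 307)), -1), Add(-131, Mul(66, Add(Add(2, -6), 307))))) = Add(-301658, Mul(4, Pow(Add(-2, Add(-4, 307)), -1), Add(-131, Mul(66, Add(-4, 307))))) = Add(-301658, Mul(4, Pow(Add(-2, 303), -1), Add(-131, Mul(66, 303)))) = Add(-301658, Mul(4, Pow(301, -1), Add(-131, 19998))) = Add(-301658, Mul(4, Rational(1, 301), 19867)) = Add(-301658, Rational(79468, 301)) = Rational(-90719590, 301) ≈ -3.0139e+5)
Mul(-1, x) = Mul(-1, Rational(-90719590, 301)) = Rational(90719590, 301)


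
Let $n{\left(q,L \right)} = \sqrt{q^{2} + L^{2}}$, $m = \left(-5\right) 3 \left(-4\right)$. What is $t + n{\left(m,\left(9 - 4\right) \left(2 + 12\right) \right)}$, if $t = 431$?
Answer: $431 + 10 \sqrt{85} \approx 523.2$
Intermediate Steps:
$m = 60$ ($m = \left(-15\right) \left(-4\right) = 60$)
$n{\left(q,L \right)} = \sqrt{L^{2} + q^{2}}$
$t + n{\left(m,\left(9 - 4\right) \left(2 + 12\right) \right)} = 431 + \sqrt{\left(\left(9 - 4\right) \left(2 + 12\right)\right)^{2} + 60^{2}} = 431 + \sqrt{\left(5 \cdot 14\right)^{2} + 3600} = 431 + \sqrt{70^{2} + 3600} = 431 + \sqrt{4900 + 3600} = 431 + \sqrt{8500} = 431 + 10 \sqrt{85}$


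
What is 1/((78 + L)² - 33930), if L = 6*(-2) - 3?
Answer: -1/29961 ≈ -3.3377e-5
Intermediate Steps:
L = -15 (L = -12 - 3 = -15)
1/((78 + L)² - 33930) = 1/((78 - 15)² - 33930) = 1/(63² - 33930) = 1/(3969 - 33930) = 1/(-29961) = -1/29961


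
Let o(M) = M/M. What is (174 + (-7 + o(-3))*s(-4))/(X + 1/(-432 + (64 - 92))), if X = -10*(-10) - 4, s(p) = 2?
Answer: 74520/44159 ≈ 1.6875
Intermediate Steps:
o(M) = 1
X = 96 (X = 100 - 4 = 96)
(174 + (-7 + o(-3))*s(-4))/(X + 1/(-432 + (64 - 92))) = (174 + (-7 + 1)*2)/(96 + 1/(-432 + (64 - 92))) = (174 - 6*2)/(96 + 1/(-432 - 28)) = (174 - 12)/(96 + 1/(-460)) = 162/(96 - 1/460) = 162/(44159/460) = 162*(460/44159) = 74520/44159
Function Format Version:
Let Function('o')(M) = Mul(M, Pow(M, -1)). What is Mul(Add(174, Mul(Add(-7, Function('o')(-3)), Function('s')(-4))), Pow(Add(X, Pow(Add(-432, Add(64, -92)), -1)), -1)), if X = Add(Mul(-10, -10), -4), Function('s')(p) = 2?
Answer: Rational(74520, 44159) ≈ 1.6875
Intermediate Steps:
Function('o')(M) = 1
X = 96 (X = Add(100, -4) = 96)
Mul(Add(174, Mul(Add(-7, Function('o')(-3)), Function('s')(-4))), Pow(Add(X, Pow(Add(-432, Add(64, -92)), -1)), -1)) = Mul(Add(174, Mul(Add(-7, 1), 2)), Pow(Add(96, Pow(Add(-432, Add(64, -92)), -1)), -1)) = Mul(Add(174, Mul(-6, 2)), Pow(Add(96, Pow(Add(-432, -28), -1)), -1)) = Mul(Add(174, -12), Pow(Add(96, Pow(-460, -1)), -1)) = Mul(162, Pow(Add(96, Rational(-1, 460)), -1)) = Mul(162, Pow(Rational(44159, 460), -1)) = Mul(162, Rational(460, 44159)) = Rational(74520, 44159)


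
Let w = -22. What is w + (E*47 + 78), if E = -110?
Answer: -5114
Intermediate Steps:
w + (E*47 + 78) = -22 + (-110*47 + 78) = -22 + (-5170 + 78) = -22 - 5092 = -5114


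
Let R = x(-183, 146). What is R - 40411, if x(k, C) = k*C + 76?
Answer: -67053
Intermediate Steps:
x(k, C) = 76 + C*k (x(k, C) = C*k + 76 = 76 + C*k)
R = -26642 (R = 76 + 146*(-183) = 76 - 26718 = -26642)
R - 40411 = -26642 - 40411 = -67053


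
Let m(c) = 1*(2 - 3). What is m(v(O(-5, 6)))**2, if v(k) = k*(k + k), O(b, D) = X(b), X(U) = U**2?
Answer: 1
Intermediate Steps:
O(b, D) = b**2
v(k) = 2*k**2 (v(k) = k*(2*k) = 2*k**2)
m(c) = -1 (m(c) = 1*(-1) = -1)
m(v(O(-5, 6)))**2 = (-1)**2 = 1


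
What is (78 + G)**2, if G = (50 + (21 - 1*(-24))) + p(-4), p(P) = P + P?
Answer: 27225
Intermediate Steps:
p(P) = 2*P
G = 87 (G = (50 + (21 - 1*(-24))) + 2*(-4) = (50 + (21 + 24)) - 8 = (50 + 45) - 8 = 95 - 8 = 87)
(78 + G)**2 = (78 + 87)**2 = 165**2 = 27225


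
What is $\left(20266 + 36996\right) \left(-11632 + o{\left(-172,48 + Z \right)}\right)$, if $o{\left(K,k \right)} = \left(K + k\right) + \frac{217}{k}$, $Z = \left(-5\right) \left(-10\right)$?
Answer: $- \frac{4691275243}{7} \approx -6.7018 \cdot 10^{8}$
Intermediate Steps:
$Z = 50$
$o{\left(K,k \right)} = K + k + \frac{217}{k}$
$\left(20266 + 36996\right) \left(-11632 + o{\left(-172,48 + Z \right)}\right) = \left(20266 + 36996\right) \left(-11632 + \left(-172 + \left(48 + 50\right) + \frac{217}{48 + 50}\right)\right) = 57262 \left(-11632 + \left(-172 + 98 + \frac{217}{98}\right)\right) = 57262 \left(-11632 + \left(-172 + 98 + 217 \cdot \frac{1}{98}\right)\right) = 57262 \left(-11632 + \left(-172 + 98 + \frac{31}{14}\right)\right) = 57262 \left(-11632 - \frac{1005}{14}\right) = 57262 \left(- \frac{163853}{14}\right) = - \frac{4691275243}{7}$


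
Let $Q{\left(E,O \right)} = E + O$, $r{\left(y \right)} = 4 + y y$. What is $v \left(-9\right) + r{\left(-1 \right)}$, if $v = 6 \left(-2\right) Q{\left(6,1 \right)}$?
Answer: $761$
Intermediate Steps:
$r{\left(y \right)} = 4 + y^{2}$
$v = -84$ ($v = 6 \left(-2\right) \left(6 + 1\right) = \left(-12\right) 7 = -84$)
$v \left(-9\right) + r{\left(-1 \right)} = \left(-84\right) \left(-9\right) + \left(4 + \left(-1\right)^{2}\right) = 756 + \left(4 + 1\right) = 756 + 5 = 761$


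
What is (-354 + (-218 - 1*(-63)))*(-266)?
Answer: 135394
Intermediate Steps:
(-354 + (-218 - 1*(-63)))*(-266) = (-354 + (-218 + 63))*(-266) = (-354 - 155)*(-266) = -509*(-266) = 135394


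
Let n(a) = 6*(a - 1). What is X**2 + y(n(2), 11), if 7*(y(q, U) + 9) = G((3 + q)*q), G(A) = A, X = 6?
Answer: 243/7 ≈ 34.714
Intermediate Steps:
n(a) = -6 + 6*a (n(a) = 6*(-1 + a) = -6 + 6*a)
y(q, U) = -9 + q*(3 + q)/7 (y(q, U) = -9 + ((3 + q)*q)/7 = -9 + (q*(3 + q))/7 = -9 + q*(3 + q)/7)
X**2 + y(n(2), 11) = 6**2 + (-9 + (-6 + 6*2)*(3 + (-6 + 6*2))/7) = 36 + (-9 + (-6 + 12)*(3 + (-6 + 12))/7) = 36 + (-9 + (1/7)*6*(3 + 6)) = 36 + (-9 + (1/7)*6*9) = 36 + (-9 + 54/7) = 36 - 9/7 = 243/7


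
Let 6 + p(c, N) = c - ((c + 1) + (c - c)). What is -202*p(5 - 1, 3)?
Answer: 1414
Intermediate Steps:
p(c, N) = -7 (p(c, N) = -6 + (c - ((c + 1) + (c - c))) = -6 + (c - ((1 + c) + 0)) = -6 + (c - (1 + c)) = -6 + (c + (-1 - c)) = -6 - 1 = -7)
-202*p(5 - 1, 3) = -202*(-7) = 1414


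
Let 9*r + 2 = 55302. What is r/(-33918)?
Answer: -27650/152631 ≈ -0.18116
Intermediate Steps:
r = 55300/9 (r = -2/9 + (⅑)*55302 = -2/9 + 18434/3 = 55300/9 ≈ 6144.4)
r/(-33918) = (55300/9)/(-33918) = (55300/9)*(-1/33918) = -27650/152631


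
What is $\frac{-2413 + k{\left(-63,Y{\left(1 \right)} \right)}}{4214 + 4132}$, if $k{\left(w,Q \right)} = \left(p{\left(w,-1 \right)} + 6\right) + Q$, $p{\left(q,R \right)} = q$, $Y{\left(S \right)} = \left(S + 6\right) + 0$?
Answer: $- \frac{821}{2782} \approx -0.29511$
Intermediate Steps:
$Y{\left(S \right)} = 6 + S$ ($Y{\left(S \right)} = \left(6 + S\right) + 0 = 6 + S$)
$k{\left(w,Q \right)} = 6 + Q + w$ ($k{\left(w,Q \right)} = \left(w + 6\right) + Q = \left(6 + w\right) + Q = 6 + Q + w$)
$\frac{-2413 + k{\left(-63,Y{\left(1 \right)} \right)}}{4214 + 4132} = \frac{-2413 + \left(6 + \left(6 + 1\right) - 63\right)}{4214 + 4132} = \frac{-2413 + \left(6 + 7 - 63\right)}{8346} = \left(-2413 - 50\right) \frac{1}{8346} = \left(-2463\right) \frac{1}{8346} = - \frac{821}{2782}$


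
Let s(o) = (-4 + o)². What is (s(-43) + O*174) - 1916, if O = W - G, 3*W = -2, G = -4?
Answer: 873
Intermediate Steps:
W = -⅔ (W = (⅓)*(-2) = -⅔ ≈ -0.66667)
O = 10/3 (O = -⅔ - 1*(-4) = -⅔ + 4 = 10/3 ≈ 3.3333)
(s(-43) + O*174) - 1916 = ((-4 - 43)² + (10/3)*174) - 1916 = ((-47)² + 580) - 1916 = (2209 + 580) - 1916 = 2789 - 1916 = 873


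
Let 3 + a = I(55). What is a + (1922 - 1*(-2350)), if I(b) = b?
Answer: 4324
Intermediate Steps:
a = 52 (a = -3 + 55 = 52)
a + (1922 - 1*(-2350)) = 52 + (1922 - 1*(-2350)) = 52 + (1922 + 2350) = 52 + 4272 = 4324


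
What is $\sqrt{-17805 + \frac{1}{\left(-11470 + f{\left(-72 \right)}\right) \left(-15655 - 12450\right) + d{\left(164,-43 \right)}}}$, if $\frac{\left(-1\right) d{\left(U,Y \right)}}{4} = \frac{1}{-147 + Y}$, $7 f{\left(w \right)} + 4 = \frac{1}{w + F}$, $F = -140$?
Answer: $\frac{i \sqrt{750582177805018783568677162945}}{6492741839249} \approx 133.44 i$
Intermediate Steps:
$f{\left(w \right)} = - \frac{4}{7} + \frac{1}{7 \left(-140 + w\right)}$ ($f{\left(w \right)} = - \frac{4}{7} + \frac{1}{7 \left(w - 140\right)} = - \frac{4}{7} + \frac{1}{7 \left(-140 + w\right)}$)
$d{\left(U,Y \right)} = - \frac{4}{-147 + Y}$
$\sqrt{-17805 + \frac{1}{\left(-11470 + f{\left(-72 \right)}\right) \left(-15655 - 12450\right) + d{\left(164,-43 \right)}}} = \sqrt{-17805 + \frac{1}{\left(-11470 + \frac{561 - -288}{7 \left(-140 - 72\right)}\right) \left(-15655 - 12450\right) - \frac{4}{-147 - 43}}} = \sqrt{-17805 + \frac{1}{\left(-11470 + \frac{561 + 288}{7 \left(-212\right)}\right) \left(-28105\right) - \frac{4}{-190}}} = \sqrt{-17805 + \frac{1}{\left(-11470 + \frac{1}{7} \left(- \frac{1}{212}\right) 849\right) \left(-28105\right) - - \frac{2}{95}}} = \sqrt{-17805 + \frac{1}{\left(-11470 - \frac{849}{1484}\right) \left(-28105\right) + \frac{2}{95}}} = \sqrt{-17805 + \frac{1}{\left(- \frac{17022329}{1484}\right) \left(-28105\right) + \frac{2}{95}}} = \sqrt{-17805 + \frac{1}{\frac{68344650935}{212} + \frac{2}{95}}} = \sqrt{-17805 + \frac{1}{\frac{6492741839249}{20140}}} = \sqrt{-17805 + \frac{20140}{6492741839249}} = \sqrt{- \frac{115603268447808305}{6492741839249}} = \frac{i \sqrt{750582177805018783568677162945}}{6492741839249}$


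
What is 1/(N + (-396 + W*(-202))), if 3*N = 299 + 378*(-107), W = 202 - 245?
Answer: -3/15277 ≈ -0.00019637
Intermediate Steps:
W = -43
N = -40147/3 (N = (299 + 378*(-107))/3 = (299 - 40446)/3 = (⅓)*(-40147) = -40147/3 ≈ -13382.)
1/(N + (-396 + W*(-202))) = 1/(-40147/3 + (-396 - 43*(-202))) = 1/(-40147/3 + (-396 + 8686)) = 1/(-40147/3 + 8290) = 1/(-15277/3) = -3/15277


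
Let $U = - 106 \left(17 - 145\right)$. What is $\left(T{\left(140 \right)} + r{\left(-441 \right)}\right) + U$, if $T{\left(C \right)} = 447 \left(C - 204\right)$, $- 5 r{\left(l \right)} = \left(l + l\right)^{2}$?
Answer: $- \frac{853124}{5} \approx -1.7062 \cdot 10^{5}$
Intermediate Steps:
$r{\left(l \right)} = - \frac{4 l^{2}}{5}$ ($r{\left(l \right)} = - \frac{\left(l + l\right)^{2}}{5} = - \frac{\left(2 l\right)^{2}}{5} = - \frac{4 l^{2}}{5}$)
$U = 13568$ ($U = \left(-106\right) \left(-128\right) = 13568$)
$T{\left(C \right)} = -91188 + 447 C$ ($T{\left(C \right)} = 447 \left(-204 + C\right) = -91188 + 447 C$)
$\left(T{\left(140 \right)} + r{\left(-441 \right)}\right) + U = \left(\left(-91188 + 447 \cdot 140\right) - \frac{4 \left(-441\right)^{2}}{5}\right) + 13568 = \left(\left(-91188 + 62580\right) - \frac{777924}{5}\right) + 13568 = \left(-28608 - \frac{777924}{5}\right) + 13568 = - \frac{920964}{5} + 13568 = - \frac{853124}{5}$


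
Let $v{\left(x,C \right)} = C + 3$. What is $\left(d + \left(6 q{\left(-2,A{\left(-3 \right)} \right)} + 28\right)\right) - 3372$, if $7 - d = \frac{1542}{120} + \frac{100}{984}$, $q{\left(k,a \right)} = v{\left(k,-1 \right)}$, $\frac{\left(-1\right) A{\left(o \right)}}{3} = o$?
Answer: $- \frac{8211361}{2460} \approx -3338.0$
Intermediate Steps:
$A{\left(o \right)} = - 3 o$
$v{\left(x,C \right)} = 3 + C$
$q{\left(k,a \right)} = 2$ ($q{\left(k,a \right)} = 3 - 1 = 2$)
$d = - \frac{14641}{2460}$ ($d = 7 - \left(\frac{1542}{120} + \frac{100}{984}\right) = 7 - \left(1542 \cdot \frac{1}{120} + 100 \cdot \frac{1}{984}\right) = 7 - \left(\frac{257}{20} + \frac{25}{246}\right) = 7 - \frac{31861}{2460} = - \frac{14641}{2460} \approx -5.9516$)
$\left(d + \left(6 q{\left(-2,A{\left(-3 \right)} \right)} + 28\right)\right) - 3372 = \left(- \frac{14641}{2460} + \left(6 \cdot 2 + 28\right)\right) - 3372 = \left(- \frac{14641}{2460} + \left(12 + 28\right)\right) - 3372 = \left(- \frac{14641}{2460} + 40\right) - 3372 = \frac{83759}{2460} - 3372 = - \frac{8211361}{2460}$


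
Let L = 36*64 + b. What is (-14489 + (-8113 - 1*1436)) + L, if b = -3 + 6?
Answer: -21731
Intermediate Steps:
b = 3
L = 2307 (L = 36*64 + 3 = 2304 + 3 = 2307)
(-14489 + (-8113 - 1*1436)) + L = (-14489 + (-8113 - 1*1436)) + 2307 = (-14489 + (-8113 - 1436)) + 2307 = (-14489 - 9549) + 2307 = -24038 + 2307 = -21731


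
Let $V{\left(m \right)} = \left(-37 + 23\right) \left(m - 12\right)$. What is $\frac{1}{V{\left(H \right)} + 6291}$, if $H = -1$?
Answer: $\frac{1}{6473} \approx 0.00015449$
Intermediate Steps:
$V{\left(m \right)} = 168 - 14 m$ ($V{\left(m \right)} = - 14 \left(-12 + m\right) = 168 - 14 m$)
$\frac{1}{V{\left(H \right)} + 6291} = \frac{1}{\left(168 - -14\right) + 6291} = \frac{1}{\left(168 + 14\right) + 6291} = \frac{1}{182 + 6291} = \frac{1}{6473}$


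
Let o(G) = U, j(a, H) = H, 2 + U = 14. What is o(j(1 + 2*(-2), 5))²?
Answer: 144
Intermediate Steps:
U = 12 (U = -2 + 14 = 12)
o(G) = 12
o(j(1 + 2*(-2), 5))² = 12² = 144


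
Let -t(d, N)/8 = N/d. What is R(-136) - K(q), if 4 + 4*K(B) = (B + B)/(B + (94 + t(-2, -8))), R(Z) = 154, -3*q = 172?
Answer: 1128/7 ≈ 161.14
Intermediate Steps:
q = -172/3 (q = -1/3*172 = -172/3 ≈ -57.333)
t(d, N) = -8*N/d
K(B) = -1 + B/(2*(62 + B)) (K(B) = -1 + ((B + B)/(B + (94 - 8*(-8)/(-2))))/4 = -1 + ((2*B)/(B + (94 - 8*(-8)*(-1/2))))/4 = -1 + ((2*B)/(B + (94 - 32)))/4 = -1 + ((2*B)/(B + 62))/4 = -1 + ((2*B)/(62 + B))/4 = -1 + (2*B/(62 + B))/4 = -1 + B/(2*(62 + B)))
R(-136) - K(q) = 154 - (-124 - 1*(-172/3))/(2*(62 - 172/3)) = 154 - (-124 + 172/3)/(2*14/3) = 154 - 3*(-200)/(2*14*3) = 154 - 1*(-50/7) = 154 + 50/7 = 1128/7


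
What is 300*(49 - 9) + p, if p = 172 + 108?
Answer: 12280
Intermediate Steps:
p = 280
300*(49 - 9) + p = 300*(49 - 9) + 280 = 300*40 + 280 = 12000 + 280 = 12280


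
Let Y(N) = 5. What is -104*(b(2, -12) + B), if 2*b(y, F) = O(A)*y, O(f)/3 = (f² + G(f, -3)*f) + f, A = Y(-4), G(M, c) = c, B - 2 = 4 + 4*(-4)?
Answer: -3640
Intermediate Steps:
B = -10 (B = 2 + (4 + 4*(-4)) = 2 + (4 - 16) = 2 - 12 = -10)
A = 5
O(f) = -6*f + 3*f² (O(f) = 3*((f² - 3*f) + f) = 3*(f² - 2*f) = -6*f + 3*f²)
b(y, F) = 45*y/2 (b(y, F) = ((3*5*(-2 + 5))*y)/2 = ((3*5*3)*y)/2 = (45*y)/2 = 45*y/2)
-104*(b(2, -12) + B) = -104*((45/2)*2 - 10) = -104*(45 - 10) = -104*35 = -3640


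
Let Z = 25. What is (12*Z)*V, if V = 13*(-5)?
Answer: -19500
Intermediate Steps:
V = -65
(12*Z)*V = (12*25)*(-65) = 300*(-65) = -19500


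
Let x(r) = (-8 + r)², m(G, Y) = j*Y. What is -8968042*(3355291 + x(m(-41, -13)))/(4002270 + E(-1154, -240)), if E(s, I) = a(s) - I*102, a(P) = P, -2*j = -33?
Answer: -61068729478969/8051192 ≈ -7.5851e+6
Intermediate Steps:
j = 33/2 (j = -½*(-33) = 33/2 ≈ 16.500)
m(G, Y) = 33*Y/2
E(s, I) = s - 102*I (E(s, I) = s - I*102 = s - 102*I)
-8968042*(3355291 + x(m(-41, -13)))/(4002270 + E(-1154, -240)) = -8968042*(3355291 + (-8 + (33/2)*(-13))²)/(4002270 + (-1154 - 102*(-240))) = -8968042*(3355291 + (-8 - 429/2)²)/(4002270 + (-1154 + 24480)) = -8968042*(3355291 + (-445/2)²)/(4002270 + 23326) = -8968042/(4025596/(3355291 + 198025/4)) = -8968042/(4025596/(13619189/4)) = -8968042/(4025596*(4/13619189)) = -8968042/16102384/13619189 = -8968042*13619189/16102384 = -61068729478969/8051192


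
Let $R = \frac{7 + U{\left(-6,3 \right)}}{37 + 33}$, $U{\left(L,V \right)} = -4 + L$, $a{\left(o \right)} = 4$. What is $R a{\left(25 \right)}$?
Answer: $- \frac{6}{35} \approx -0.17143$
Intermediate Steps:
$R = - \frac{3}{70}$ ($R = \frac{7 - 10}{37 + 33} = \frac{7 - 10}{70} = \left(-3\right) \frac{1}{70} = - \frac{3}{70} \approx -0.042857$)
$R a{\left(25 \right)} = \left(- \frac{3}{70}\right) 4 = - \frac{6}{35}$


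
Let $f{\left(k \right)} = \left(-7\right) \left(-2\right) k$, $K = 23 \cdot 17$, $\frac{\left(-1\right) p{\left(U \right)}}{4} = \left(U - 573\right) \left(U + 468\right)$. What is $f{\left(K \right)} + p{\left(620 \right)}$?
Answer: $-199070$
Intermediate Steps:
$p{\left(U \right)} = - 4 \left(-573 + U\right) \left(468 + U\right)$ ($p{\left(U \right)} = - 4 \left(U - 573\right) \left(U + 468\right) = - 4 \left(-573 + U\right) \left(468 + U\right)$)
$K = 391$
$f{\left(k \right)} = 14 k$
$f{\left(K \right)} + p{\left(620 \right)} = 14 \cdot 391 + \left(1072656 - 4 \cdot 620^{2} + 420 \cdot 620\right) = 5474 + \left(1072656 - 1537600 + 260400\right) = 5474 - 204544 = -199070$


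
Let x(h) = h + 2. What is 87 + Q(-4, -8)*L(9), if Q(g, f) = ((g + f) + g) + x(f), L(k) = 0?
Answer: 87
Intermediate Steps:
x(h) = 2 + h
Q(g, f) = 2 + 2*f + 2*g (Q(g, f) = ((g + f) + g) + (2 + f) = ((f + g) + g) + (2 + f) = (f + 2*g) + (2 + f) = 2 + 2*f + 2*g)
87 + Q(-4, -8)*L(9) = 87 + (2 + 2*(-8) + 2*(-4))*0 = 87 + (2 - 16 - 8)*0 = 87 - 22*0 = 87 + 0 = 87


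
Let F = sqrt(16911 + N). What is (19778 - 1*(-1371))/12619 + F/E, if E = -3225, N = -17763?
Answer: 21149/12619 - 2*I*sqrt(213)/3225 ≈ 1.676 - 0.0090509*I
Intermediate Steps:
F = 2*I*sqrt(213) (F = sqrt(16911 - 17763) = sqrt(-852) = 2*I*sqrt(213) ≈ 29.189*I)
(19778 - 1*(-1371))/12619 + F/E = (19778 - 1*(-1371))/12619 + (2*I*sqrt(213))/(-3225) = (19778 + 1371)*(1/12619) + (2*I*sqrt(213))*(-1/3225) = 21149*(1/12619) - 2*I*sqrt(213)/3225 = 21149/12619 - 2*I*sqrt(213)/3225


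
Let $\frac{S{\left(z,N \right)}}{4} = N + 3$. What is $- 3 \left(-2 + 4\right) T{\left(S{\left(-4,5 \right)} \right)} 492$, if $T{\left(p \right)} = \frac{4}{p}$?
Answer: $-369$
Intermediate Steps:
$S{\left(z,N \right)} = 12 + 4 N$ ($S{\left(z,N \right)} = 4 \left(N + 3\right) = 4 \left(3 + N\right) = 12 + 4 N$)
$- 3 \left(-2 + 4\right) T{\left(S{\left(-4,5 \right)} \right)} 492 = - 3 \left(-2 + 4\right) \frac{4}{12 + 4 \cdot 5} \cdot 492 = \left(-3\right) 2 \frac{4}{12 + 20} \cdot 492 = - 6 \cdot \frac{4}{32} \cdot 492 = - 6 \cdot 4 \cdot \frac{1}{32} \cdot 492 = \left(-6\right) \frac{1}{8} \cdot 492 = \left(- \frac{3}{4}\right) 492 = -369$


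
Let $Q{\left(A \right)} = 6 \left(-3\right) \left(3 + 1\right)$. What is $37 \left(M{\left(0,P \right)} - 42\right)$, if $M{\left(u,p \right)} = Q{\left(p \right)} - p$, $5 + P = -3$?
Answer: $-3922$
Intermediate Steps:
$P = -8$ ($P = -5 - 3 = -8$)
$Q{\left(A \right)} = -72$ ($Q{\left(A \right)} = \left(-18\right) 4 = -72$)
$M{\left(u,p \right)} = -72 - p$
$37 \left(M{\left(0,P \right)} - 42\right) = 37 \left(\left(-72 - -8\right) - 42\right) = 37 \left(\left(-72 + 8\right) - 42\right) = 37 \left(-64 - 42\right) = 37 \left(-106\right) = -3922$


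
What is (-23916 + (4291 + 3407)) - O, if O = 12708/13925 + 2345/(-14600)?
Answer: -131894134907/8132200 ≈ -16219.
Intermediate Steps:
O = 6115307/8132200 (O = 12708*(1/13925) + 2345*(-1/14600) = 12708/13925 - 469/2920 = 6115307/8132200 ≈ 0.75199)
(-23916 + (4291 + 3407)) - O = (-23916 + (4291 + 3407)) - 1*6115307/8132200 = (-23916 + 7698) - 6115307/8132200 = -16218 - 6115307/8132200 = -131894134907/8132200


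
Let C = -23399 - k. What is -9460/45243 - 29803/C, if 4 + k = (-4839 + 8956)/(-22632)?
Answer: 100820832316/94683320613 ≈ 1.0648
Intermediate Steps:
k = -4115/984 (k = -4 + (-4839 + 8956)/(-22632) = -4 + 4117*(-1/22632) = -4 - 179/984 = -4115/984 ≈ -4.1819)
C = -23020501/984 (C = -23399 - 1*(-4115/984) = -23399 + 4115/984 = -23020501/984 ≈ -23395.)
-9460/45243 - 29803/C = -9460/45243 - 29803/(-23020501/984) = -9460*1/45243 - 29803*(-984/23020501) = -860/4113 + 29326152/23020501 = 100820832316/94683320613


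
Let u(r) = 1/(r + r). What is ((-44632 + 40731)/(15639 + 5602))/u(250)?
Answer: -1950500/21241 ≈ -91.827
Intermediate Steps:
u(r) = 1/(2*r)
((-44632 + 40731)/(15639 + 5602))/u(250) = ((-44632 + 40731)/(15639 + 5602))/(((1/2)/250)) = (-3901/21241)/(((1/2)*(1/250))) = (-3901*1/21241)/(1/500) = -3901/21241*500 = -1950500/21241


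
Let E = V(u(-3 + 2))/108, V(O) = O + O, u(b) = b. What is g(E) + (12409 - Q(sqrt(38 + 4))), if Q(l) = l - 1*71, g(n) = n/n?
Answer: 12481 - sqrt(42) ≈ 12475.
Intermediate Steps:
V(O) = 2*O
E = -1/54 (E = (2*(-3 + 2))/108 = (2*(-1))*(1/108) = -2*1/108 = -1/54 ≈ -0.018519)
g(n) = 1
Q(l) = -71 + l (Q(l) = l - 71 = -71 + l)
g(E) + (12409 - Q(sqrt(38 + 4))) = 1 + (12409 - (-71 + sqrt(38 + 4))) = 1 + (12409 - (-71 + sqrt(42))) = 1 + (12409 + (71 - sqrt(42))) = 1 + (12480 - sqrt(42)) = 12481 - sqrt(42)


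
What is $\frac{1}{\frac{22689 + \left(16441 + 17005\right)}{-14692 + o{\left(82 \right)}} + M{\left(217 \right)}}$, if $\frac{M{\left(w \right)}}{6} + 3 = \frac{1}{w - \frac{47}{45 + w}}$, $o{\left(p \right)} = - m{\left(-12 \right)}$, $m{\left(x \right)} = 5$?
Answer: $- \frac{834892479}{18193821883} \approx -0.045889$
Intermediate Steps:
$o{\left(p \right)} = -5$ ($o{\left(p \right)} = \left(-1\right) 5 = -5$)
$M{\left(w \right)} = -18 + \frac{6}{w - \frac{47}{45 + w}}$
$\frac{1}{\frac{22689 + \left(16441 + 17005\right)}{-14692 + o{\left(82 \right)}} + M{\left(217 \right)}} = \frac{1}{\frac{22689 + \left(16441 + 17005\right)}{-14692 - 5} + \frac{6 \left(186 - 29078 - 3 \cdot 217^{2}\right)}{-47 + 217^{2} + 45 \cdot 217}} = \frac{1}{\frac{22689 + 33446}{-14697} + \frac{6 \left(186 - 29078 - 141267\right)}{-47 + 47089 + 9765}} = \frac{1}{56135 \left(- \frac{1}{14697}\right) + \frac{6 \left(186 - 29078 - 141267\right)}{56807}} = \frac{1}{- \frac{56135}{14697} + 6 \cdot \frac{1}{56807} \left(-170159\right)} = \frac{1}{- \frac{56135}{14697} - \frac{1020954}{56807}} = \frac{1}{- \frac{18193821883}{834892479}} = - \frac{834892479}{18193821883}$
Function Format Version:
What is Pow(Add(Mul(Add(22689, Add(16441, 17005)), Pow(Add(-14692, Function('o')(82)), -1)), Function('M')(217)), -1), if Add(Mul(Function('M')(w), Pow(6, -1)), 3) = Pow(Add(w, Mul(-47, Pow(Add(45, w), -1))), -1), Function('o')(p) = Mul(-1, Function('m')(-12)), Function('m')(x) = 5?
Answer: Rational(-834892479, 18193821883) ≈ -0.045889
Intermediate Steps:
Function('o')(p) = -5 (Function('o')(p) = Mul(-1, 5) = -5)
Function('M')(w) = Add(-18, Mul(6, Pow(Add(w, Mul(-47, Pow(Add(45, w), -1))), -1)))
Pow(Add(Mul(Add(22689, Add(16441, 17005)), Pow(Add(-14692, Function('o')(82)), -1)), Function('M')(217)), -1) = Pow(Add(Mul(Add(22689, Add(16441, 17005)), Pow(Add(-14692, -5), -1)), Mul(6, Pow(Add(-47, Pow(217, 2), Mul(45, 217)), -1), Add(186, Mul(-134, 217), Mul(-3, Pow(217, 2))))), -1) = Pow(Add(Mul(Add(22689, 33446), Pow(-14697, -1)), Mul(6, Pow(Add(-47, 47089, 9765), -1), Add(186, -29078, Mul(-3, 47089)))), -1) = Pow(Add(Mul(56135, Rational(-1, 14697)), Mul(6, Pow(56807, -1), Add(186, -29078, -141267))), -1) = Pow(Add(Rational(-56135, 14697), Mul(6, Rational(1, 56807), -170159)), -1) = Pow(Add(Rational(-56135, 14697), Rational(-1020954, 56807)), -1) = Pow(Rational(-18193821883, 834892479), -1) = Rational(-834892479, 18193821883)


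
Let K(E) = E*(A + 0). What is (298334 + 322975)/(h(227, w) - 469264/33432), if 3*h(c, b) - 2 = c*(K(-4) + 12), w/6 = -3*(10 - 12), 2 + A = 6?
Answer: -2596450311/1320716 ≈ -1965.9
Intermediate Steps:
A = 4 (A = -2 + 6 = 4)
K(E) = 4*E (K(E) = E*(4 + 0) = E*4 = 4*E)
w = 36 (w = 6*(-3*(10 - 12)) = 6*(-3*(-2)) = 6*6 = 36)
h(c, b) = 2/3 - 4*c/3 (h(c, b) = 2/3 + (c*(4*(-4) + 12))/3 = 2/3 + (c*(-16 + 12))/3 = 2/3 + (c*(-4))/3 = 2/3 + (-4*c)/3 = 2/3 - 4*c/3)
(298334 + 322975)/(h(227, w) - 469264/33432) = (298334 + 322975)/((2/3 - 4/3*227) - 469264/33432) = 621309/((2/3 - 908/3) - 469264*1/33432) = 621309/(-302 - 58658/4179) = 621309/(-1320716/4179) = 621309*(-4179/1320716) = -2596450311/1320716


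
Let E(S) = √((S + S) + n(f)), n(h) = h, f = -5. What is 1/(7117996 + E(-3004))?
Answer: 7117996/50665867062029 - I*√6013/50665867062029 ≈ 1.4049e-7 - 1.5305e-12*I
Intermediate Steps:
E(S) = √(-5 + 2*S) (E(S) = √((S + S) - 5) = √(2*S - 5) = √(-5 + 2*S))
1/(7117996 + E(-3004)) = 1/(7117996 + √(-5 + 2*(-3004))) = 1/(7117996 + √(-5 - 6008)) = 1/(7117996 + √(-6013)) = 1/(7117996 + I*√6013)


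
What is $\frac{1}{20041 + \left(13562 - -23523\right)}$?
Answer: $\frac{1}{57126} \approx 1.7505 \cdot 10^{-5}$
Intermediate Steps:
$\frac{1}{20041 + \left(13562 - -23523\right)} = \frac{1}{20041 + \left(13562 + 23523\right)} = \frac{1}{20041 + 37085} = \frac{1}{57126}$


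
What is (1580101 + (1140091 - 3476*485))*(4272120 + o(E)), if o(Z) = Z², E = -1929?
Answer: 8267582203452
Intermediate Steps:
(1580101 + (1140091 - 3476*485))*(4272120 + o(E)) = (1580101 + (1140091 - 3476*485))*(4272120 + (-1929)²) = (1580101 + (1140091 - 1685860))*(4272120 + 3721041) = (1580101 - 545769)*7993161 = 1034332*7993161 = 8267582203452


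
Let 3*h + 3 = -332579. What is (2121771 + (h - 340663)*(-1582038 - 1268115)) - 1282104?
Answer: 1286912372788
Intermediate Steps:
h = -332582/3 (h = -1 + (1/3)*(-332579) = -1 - 332579/3 = -332582/3 ≈ -1.1086e+5)
(2121771 + (h - 340663)*(-1582038 - 1268115)) - 1282104 = (2121771 + (-332582/3 - 340663)*(-1582038 - 1268115)) - 1282104 = (2121771 - 1354571/3*(-2850153)) - 1282104 = (2121771 + 1286911533121) - 1282104 = 1286913654892 - 1282104 = 1286912372788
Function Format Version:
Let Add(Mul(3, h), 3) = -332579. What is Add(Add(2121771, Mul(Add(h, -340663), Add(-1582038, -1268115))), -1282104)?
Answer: 1286912372788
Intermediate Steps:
h = Rational(-332582, 3) (h = Add(-1, Mul(Rational(1, 3), -332579)) = Add(-1, Rational(-332579, 3)) = Rational(-332582, 3) ≈ -1.1086e+5)
Add(Add(2121771, Mul(Add(h, -340663), Add(-1582038, -1268115))), -1282104) = Add(Add(2121771, Mul(Add(Rational(-332582, 3), -340663), Add(-1582038, -1268115))), -1282104) = Add(Add(2121771, Mul(Rational(-1354571, 3), -2850153)), -1282104) = Add(Add(2121771, 1286911533121), -1282104) = Add(1286913654892, -1282104) = 1286912372788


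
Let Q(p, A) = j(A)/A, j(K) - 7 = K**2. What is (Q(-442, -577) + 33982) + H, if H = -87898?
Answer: -31442468/577 ≈ -54493.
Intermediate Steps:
j(K) = 7 + K**2
Q(p, A) = (7 + A**2)/A
(Q(-442, -577) + 33982) + H = ((-577 + 7/(-577)) + 33982) - 87898 = ((-577 + 7*(-1/577)) + 33982) - 87898 = ((-577 - 7/577) + 33982) - 87898 = (-332936/577 + 33982) - 87898 = 19274678/577 - 87898 = -31442468/577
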